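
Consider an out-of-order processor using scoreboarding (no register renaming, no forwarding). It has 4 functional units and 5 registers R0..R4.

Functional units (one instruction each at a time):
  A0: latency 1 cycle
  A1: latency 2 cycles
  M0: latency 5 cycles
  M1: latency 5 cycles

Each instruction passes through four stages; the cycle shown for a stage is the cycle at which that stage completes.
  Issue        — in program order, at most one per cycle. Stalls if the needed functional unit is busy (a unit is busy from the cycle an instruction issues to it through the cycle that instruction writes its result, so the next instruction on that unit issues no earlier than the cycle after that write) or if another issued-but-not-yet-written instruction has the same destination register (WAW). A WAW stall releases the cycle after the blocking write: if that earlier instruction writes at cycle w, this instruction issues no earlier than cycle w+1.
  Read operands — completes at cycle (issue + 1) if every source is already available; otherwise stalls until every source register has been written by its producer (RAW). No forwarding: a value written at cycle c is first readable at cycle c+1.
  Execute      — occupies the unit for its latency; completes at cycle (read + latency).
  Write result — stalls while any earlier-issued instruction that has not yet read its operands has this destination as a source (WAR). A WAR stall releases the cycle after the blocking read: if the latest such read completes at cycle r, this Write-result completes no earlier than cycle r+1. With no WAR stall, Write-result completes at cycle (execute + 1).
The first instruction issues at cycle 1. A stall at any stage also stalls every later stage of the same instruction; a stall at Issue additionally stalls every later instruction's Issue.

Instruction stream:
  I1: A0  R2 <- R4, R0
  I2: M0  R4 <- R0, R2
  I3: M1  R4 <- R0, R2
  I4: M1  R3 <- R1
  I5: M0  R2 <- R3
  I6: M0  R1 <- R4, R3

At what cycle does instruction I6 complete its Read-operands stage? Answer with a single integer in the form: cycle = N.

t=1  I1→A0
t=2  I1 RO | I2→M0
t=3  I1 EX
t=4  I1 WR R2
t=5  I2 RO
t=10  I2 EX
t=11  I2 WR R4
t=12  I3→M1
t=13  I3 RO
t=18  I3 EX
t=19  I3 WR R4
t=20  I4→M1
t=21  I4 RO | I5→M0
t=26  I4 EX
t=27  I4 WR R3
t=28  I5 RO
t=33  I5 EX
t=34  I5 WR R2
t=35  I6→M0
t=36  I6 RO
t=41  I6 EX
t=42  I6 WR R1

cycle = 36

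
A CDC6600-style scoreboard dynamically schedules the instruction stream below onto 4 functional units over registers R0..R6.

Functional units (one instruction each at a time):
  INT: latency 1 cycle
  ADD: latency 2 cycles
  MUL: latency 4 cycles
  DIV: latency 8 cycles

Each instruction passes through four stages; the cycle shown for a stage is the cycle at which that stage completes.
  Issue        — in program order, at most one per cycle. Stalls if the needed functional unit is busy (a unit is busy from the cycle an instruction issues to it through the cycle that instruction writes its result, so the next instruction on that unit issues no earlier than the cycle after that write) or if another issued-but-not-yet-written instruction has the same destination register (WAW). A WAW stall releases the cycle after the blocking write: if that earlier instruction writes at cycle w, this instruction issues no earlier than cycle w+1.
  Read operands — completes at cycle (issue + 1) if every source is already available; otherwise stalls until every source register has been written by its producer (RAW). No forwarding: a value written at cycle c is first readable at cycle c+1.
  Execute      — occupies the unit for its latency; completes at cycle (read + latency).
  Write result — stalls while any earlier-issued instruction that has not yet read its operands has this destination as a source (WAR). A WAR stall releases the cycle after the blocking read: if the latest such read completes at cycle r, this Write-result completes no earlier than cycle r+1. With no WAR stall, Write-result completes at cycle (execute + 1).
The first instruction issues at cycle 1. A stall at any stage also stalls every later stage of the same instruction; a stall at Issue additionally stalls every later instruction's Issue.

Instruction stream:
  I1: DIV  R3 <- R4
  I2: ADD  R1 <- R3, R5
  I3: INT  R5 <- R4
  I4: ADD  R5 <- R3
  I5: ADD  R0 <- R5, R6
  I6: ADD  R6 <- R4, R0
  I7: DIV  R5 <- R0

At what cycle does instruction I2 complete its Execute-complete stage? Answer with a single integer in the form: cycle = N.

cycle = 14

I1  is:1  ro:2  ex:10  wr:11
I2  is:2  ro:12  ex:14  wr:15  — RAW R3: wait I1 write@11
I3  is:3  ro:4  ex:5  wr:13  — WAR R5: wait I2 read@12
I4  is:16  ro:17  ex:19  wr:20  — struct: ADD busy until I2 writes@15
I5  is:21  ro:22  ex:24  wr:25  — struct: ADD busy until I4 writes@20
I6  is:26  ro:27  ex:29  wr:30  — struct: ADD busy until I5 writes@25
I7  is:27  ro:28  ex:36  wr:37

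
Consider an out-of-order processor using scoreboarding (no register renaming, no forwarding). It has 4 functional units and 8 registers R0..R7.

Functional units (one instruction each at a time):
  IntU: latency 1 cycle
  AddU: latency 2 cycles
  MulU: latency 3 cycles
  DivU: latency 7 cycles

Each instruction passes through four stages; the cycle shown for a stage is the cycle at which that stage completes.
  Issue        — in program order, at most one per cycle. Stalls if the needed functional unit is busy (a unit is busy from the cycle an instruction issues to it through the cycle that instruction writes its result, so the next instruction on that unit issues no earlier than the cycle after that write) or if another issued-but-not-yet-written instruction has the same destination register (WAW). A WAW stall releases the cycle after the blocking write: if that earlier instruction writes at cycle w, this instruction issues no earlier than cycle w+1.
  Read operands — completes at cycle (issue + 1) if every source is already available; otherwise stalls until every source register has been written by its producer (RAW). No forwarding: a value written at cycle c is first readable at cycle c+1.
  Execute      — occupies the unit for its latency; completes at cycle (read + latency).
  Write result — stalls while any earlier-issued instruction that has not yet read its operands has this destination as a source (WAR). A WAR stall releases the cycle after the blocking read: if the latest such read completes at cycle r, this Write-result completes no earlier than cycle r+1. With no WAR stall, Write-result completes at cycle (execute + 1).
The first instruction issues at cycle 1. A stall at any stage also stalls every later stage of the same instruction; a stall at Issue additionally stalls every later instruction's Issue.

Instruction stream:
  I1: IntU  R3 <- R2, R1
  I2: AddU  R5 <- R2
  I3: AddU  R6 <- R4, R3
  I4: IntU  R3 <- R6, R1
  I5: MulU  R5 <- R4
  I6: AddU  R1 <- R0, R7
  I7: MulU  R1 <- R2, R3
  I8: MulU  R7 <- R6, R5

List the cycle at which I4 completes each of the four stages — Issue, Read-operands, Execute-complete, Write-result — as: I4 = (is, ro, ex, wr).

I4 = (8, 12, 13, 14)

t=1  I1 issues→IntU
t=2  I1 reads · I2 issues→AddU
t=3  I1 exec-done · I2 reads
t=4  I1 writes R3
t=5  I2 exec-done
t=6  I2 writes R5
t=7  I3 issues→AddU
t=8  I3 reads · I4 issues→IntU
t=9  I5 issues→MulU
t=10  I3 exec-done · I5 reads
t=11  I3 writes R6
t=12  I4 reads · I6 issues→AddU
t=13  I4 exec-done · I5 exec-done · I6 reads
t=14  I4 writes R3 · I5 writes R5
t=15  I6 exec-done
t=16  I6 writes R1
t=17  I7 issues→MulU
t=18  I7 reads
t=21  I7 exec-done
t=22  I7 writes R1
t=23  I8 issues→MulU
t=24  I8 reads
t=27  I8 exec-done
t=28  I8 writes R7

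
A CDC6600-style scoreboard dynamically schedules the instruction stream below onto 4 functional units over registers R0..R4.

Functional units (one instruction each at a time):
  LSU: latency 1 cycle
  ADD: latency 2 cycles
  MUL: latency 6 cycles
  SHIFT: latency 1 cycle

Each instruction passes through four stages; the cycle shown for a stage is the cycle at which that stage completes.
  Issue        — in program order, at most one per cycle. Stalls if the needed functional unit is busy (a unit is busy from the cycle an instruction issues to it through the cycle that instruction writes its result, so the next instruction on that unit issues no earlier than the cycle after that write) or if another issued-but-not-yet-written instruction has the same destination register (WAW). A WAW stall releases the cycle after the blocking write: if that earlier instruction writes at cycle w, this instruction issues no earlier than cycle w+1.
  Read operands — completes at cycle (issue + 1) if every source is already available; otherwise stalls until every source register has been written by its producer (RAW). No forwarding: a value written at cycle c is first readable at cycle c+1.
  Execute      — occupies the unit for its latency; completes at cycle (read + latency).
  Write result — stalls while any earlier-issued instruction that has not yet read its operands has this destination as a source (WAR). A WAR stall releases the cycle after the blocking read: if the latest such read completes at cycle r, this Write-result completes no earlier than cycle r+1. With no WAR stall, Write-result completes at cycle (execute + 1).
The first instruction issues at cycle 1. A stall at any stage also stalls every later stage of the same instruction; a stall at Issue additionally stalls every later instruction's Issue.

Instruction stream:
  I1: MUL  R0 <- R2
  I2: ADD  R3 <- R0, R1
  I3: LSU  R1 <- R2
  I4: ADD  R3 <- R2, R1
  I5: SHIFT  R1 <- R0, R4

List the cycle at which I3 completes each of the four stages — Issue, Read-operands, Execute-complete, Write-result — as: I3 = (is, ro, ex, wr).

[1] I1→MUL
[2] I1 RO, I2→ADD
[3] I3→LSU
[4] I3 RO
[5] I3 EX
[8] I1 EX
[9] I1 WR R0
[10] I2 RO
[11] I3 WR R1
[12] I2 EX
[13] I2 WR R3
[14] I4→ADD
[15] I4 RO, I5→SHIFT
[16] I5 RO
[17] I4 EX, I5 EX
[18] I4 WR R3, I5 WR R1

I3 = (3, 4, 5, 11)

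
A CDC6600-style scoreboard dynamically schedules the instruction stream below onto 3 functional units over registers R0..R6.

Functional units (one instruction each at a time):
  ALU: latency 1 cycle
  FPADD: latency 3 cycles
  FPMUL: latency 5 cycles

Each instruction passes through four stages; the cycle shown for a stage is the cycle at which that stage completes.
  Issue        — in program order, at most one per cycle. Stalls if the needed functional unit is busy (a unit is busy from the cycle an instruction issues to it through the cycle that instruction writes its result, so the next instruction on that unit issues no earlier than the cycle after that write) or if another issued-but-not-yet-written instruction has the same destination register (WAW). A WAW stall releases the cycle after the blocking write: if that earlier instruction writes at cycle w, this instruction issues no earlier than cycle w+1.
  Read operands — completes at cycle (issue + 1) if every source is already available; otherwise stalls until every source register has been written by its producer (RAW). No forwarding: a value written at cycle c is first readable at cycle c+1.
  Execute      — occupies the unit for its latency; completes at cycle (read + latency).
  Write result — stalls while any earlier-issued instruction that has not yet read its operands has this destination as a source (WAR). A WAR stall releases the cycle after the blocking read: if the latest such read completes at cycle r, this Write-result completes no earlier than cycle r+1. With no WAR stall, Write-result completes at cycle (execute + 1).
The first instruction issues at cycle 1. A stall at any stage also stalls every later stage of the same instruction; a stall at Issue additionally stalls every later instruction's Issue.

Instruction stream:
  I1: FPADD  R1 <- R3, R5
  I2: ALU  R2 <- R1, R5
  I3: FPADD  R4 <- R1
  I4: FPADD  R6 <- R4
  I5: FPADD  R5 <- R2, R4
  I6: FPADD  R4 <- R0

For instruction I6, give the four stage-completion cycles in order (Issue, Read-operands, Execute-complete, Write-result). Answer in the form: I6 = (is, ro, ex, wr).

  I1 | 1 | 2 | 5 | 6
  I2 | 2 | 7 | 8 | 9   RAW R1: wait I1 write@6
  I3 | 7 | 8 | 11 | 12   struct: FPADD busy until I1 writes@6
  I4 | 13 | 14 | 17 | 18   struct: FPADD busy until I3 writes@12
  I5 | 19 | 20 | 23 | 24   struct: FPADD busy until I4 writes@18
  I6 | 25 | 26 | 29 | 30   struct: FPADD busy until I5 writes@24

I6 = (25, 26, 29, 30)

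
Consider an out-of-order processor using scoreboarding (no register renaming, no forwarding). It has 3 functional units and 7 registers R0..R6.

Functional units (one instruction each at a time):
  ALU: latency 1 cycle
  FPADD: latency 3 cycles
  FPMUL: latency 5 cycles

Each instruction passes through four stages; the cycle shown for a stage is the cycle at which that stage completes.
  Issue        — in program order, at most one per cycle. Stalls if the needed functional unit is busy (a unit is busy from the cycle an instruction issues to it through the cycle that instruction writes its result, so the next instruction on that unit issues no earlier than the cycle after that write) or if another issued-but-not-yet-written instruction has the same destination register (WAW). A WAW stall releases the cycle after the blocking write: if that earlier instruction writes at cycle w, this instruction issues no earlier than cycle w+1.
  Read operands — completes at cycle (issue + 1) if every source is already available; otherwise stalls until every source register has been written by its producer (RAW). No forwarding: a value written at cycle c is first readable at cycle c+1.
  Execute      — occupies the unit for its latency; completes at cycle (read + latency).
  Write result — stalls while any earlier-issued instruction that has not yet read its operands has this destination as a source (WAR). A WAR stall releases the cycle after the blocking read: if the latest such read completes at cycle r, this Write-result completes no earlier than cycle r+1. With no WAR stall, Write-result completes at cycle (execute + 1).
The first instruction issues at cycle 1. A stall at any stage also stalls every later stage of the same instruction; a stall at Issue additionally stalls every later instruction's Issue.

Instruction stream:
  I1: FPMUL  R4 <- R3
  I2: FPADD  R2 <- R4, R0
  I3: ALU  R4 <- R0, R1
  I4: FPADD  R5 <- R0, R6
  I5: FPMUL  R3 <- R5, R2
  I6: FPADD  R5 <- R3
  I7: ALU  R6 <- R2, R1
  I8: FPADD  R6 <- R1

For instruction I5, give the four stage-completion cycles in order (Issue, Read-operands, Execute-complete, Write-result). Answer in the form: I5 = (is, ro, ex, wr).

I5 = (15, 20, 25, 26)

[I1] 1/2/7/8
[I2] 2/9/12/13  (RAW R4: wait I1 write@8)
[I3] 9/10/11/12  (WAW R4: wait I1 write@8)
[I4] 14/15/18/19  (struct: FPADD busy until I2 writes@13)
[I5] 15/20/25/26  (RAW R5: wait I4 write@19)
[I6] 20/27/30/31  (struct: FPADD busy until I4 writes@19; RAW R3: wait I5 write@26)
[I7] 21/22/23/24
[I8] 32/33/36/37  (struct: FPADD busy until I6 writes@31)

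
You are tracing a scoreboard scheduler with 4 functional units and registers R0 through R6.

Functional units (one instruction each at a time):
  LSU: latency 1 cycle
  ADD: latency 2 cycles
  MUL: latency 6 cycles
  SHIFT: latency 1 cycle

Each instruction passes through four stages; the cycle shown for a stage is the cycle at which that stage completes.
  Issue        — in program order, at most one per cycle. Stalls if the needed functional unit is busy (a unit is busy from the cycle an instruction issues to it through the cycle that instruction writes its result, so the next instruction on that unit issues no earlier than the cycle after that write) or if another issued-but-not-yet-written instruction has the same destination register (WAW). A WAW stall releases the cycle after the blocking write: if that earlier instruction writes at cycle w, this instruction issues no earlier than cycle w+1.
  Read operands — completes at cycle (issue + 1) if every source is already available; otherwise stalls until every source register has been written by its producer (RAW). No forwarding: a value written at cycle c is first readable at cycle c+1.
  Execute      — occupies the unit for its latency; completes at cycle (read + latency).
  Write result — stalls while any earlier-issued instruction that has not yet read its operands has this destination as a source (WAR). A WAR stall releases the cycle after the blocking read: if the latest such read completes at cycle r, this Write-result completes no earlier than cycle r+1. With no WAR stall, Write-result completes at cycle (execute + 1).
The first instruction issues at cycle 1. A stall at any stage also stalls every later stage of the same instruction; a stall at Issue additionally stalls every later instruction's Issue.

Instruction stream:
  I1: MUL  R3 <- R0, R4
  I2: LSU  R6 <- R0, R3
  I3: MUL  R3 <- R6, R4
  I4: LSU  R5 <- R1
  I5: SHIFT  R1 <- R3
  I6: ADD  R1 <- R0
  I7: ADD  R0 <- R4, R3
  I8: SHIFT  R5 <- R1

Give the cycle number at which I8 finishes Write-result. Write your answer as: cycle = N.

cycle = 33

cycle 1: issue I1 (MUL)
cycle 2: I1 read-ops; issue I2 (LSU)
cycle 8: I1 finished on MUL
cycle 9: I1→R3
cycle 10: I2 read-ops; issue I3 (MUL)
cycle 11: I2 finished on LSU
cycle 12: I2→R6
cycle 13: I3 read-ops; issue I4 (LSU)
cycle 14: I4 read-ops; issue I5 (SHIFT)
cycle 15: I4 finished on LSU
cycle 16: I4→R5
cycle 19: I3 finished on MUL
cycle 20: I3→R3
cycle 21: I5 read-ops
cycle 22: I5 finished on SHIFT
cycle 23: I5→R1
cycle 24: issue I6 (ADD)
cycle 25: I6 read-ops
cycle 27: I6 finished on ADD
cycle 28: I6→R1
cycle 29: issue I7 (ADD)
cycle 30: I7 read-ops; issue I8 (SHIFT)
cycle 31: I8 read-ops
cycle 32: I7 finished on ADD; I8 finished on SHIFT
cycle 33: I7→R0; I8→R5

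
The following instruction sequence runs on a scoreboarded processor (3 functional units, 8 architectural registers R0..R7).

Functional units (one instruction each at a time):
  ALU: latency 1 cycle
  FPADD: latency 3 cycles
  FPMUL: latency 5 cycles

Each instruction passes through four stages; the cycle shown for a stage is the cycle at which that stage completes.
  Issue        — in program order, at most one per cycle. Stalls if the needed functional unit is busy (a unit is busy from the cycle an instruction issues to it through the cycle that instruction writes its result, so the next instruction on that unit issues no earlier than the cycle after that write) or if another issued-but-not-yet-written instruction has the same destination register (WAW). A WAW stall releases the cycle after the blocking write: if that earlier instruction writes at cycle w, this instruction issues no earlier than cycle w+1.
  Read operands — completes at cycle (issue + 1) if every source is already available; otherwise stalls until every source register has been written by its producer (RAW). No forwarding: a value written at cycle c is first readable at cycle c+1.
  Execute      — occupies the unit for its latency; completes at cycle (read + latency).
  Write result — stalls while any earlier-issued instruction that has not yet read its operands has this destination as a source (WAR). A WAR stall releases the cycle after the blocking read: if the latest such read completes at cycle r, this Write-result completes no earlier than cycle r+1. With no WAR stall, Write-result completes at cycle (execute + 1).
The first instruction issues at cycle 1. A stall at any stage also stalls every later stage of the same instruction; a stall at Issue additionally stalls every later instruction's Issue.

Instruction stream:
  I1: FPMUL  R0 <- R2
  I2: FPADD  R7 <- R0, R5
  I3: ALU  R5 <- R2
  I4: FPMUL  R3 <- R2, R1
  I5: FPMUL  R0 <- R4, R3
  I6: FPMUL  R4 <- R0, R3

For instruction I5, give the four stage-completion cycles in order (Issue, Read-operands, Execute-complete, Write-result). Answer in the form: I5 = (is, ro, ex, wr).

I1: IS=1 RO=2 EX=7 WR=8
I2: IS=2 RO=9 EX=12 WR=13  [RAW R0: wait I1 write@8]
I3: IS=3 RO=4 EX=5 WR=10  [WAR R5: wait I2 read@9]
I4: IS=9 RO=10 EX=15 WR=16  [struct: FPMUL busy until I1 writes@8]
I5: IS=17 RO=18 EX=23 WR=24  [struct: FPMUL busy until I4 writes@16]
I6: IS=25 RO=26 EX=31 WR=32  [struct: FPMUL busy until I5 writes@24]

I5 = (17, 18, 23, 24)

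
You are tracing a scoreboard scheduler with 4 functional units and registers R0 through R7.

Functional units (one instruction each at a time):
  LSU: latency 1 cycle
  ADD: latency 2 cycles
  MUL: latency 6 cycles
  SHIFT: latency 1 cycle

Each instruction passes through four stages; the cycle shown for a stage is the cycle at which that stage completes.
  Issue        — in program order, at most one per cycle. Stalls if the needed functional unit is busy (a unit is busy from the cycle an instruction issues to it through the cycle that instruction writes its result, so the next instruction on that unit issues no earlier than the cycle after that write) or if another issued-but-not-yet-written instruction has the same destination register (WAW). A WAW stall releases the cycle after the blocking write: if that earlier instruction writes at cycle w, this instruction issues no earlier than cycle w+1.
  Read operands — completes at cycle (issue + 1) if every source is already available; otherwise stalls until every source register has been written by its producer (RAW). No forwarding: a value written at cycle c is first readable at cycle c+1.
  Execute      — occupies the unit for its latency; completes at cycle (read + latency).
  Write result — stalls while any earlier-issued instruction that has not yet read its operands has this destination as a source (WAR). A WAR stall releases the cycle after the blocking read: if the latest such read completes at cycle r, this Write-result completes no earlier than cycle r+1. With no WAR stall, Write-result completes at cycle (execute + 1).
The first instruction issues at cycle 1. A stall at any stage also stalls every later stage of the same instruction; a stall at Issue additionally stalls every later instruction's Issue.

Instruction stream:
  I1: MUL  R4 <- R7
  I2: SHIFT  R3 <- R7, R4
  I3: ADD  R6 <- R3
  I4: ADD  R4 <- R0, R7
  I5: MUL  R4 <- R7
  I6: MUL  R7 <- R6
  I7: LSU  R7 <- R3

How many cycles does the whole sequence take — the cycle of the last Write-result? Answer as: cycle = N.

cycle = 43

t=1  issue I1 (MUL)
t=2  I1 read-ops · issue I2 (SHIFT)
t=3  issue I3 (ADD)
t=8  I1 finished on MUL
t=9  I1→R4
t=10  I2 read-ops
t=11  I2 finished on SHIFT
t=12  I2→R3
t=13  I3 read-ops
t=15  I3 finished on ADD
t=16  I3→R6
t=17  issue I4 (ADD)
t=18  I4 read-ops
t=20  I4 finished on ADD
t=21  I4→R4
t=22  issue I5 (MUL)
t=23  I5 read-ops
t=29  I5 finished on MUL
t=30  I5→R4
t=31  issue I6 (MUL)
t=32  I6 read-ops
t=38  I6 finished on MUL
t=39  I6→R7
t=40  issue I7 (LSU)
t=41  I7 read-ops
t=42  I7 finished on LSU
t=43  I7→R7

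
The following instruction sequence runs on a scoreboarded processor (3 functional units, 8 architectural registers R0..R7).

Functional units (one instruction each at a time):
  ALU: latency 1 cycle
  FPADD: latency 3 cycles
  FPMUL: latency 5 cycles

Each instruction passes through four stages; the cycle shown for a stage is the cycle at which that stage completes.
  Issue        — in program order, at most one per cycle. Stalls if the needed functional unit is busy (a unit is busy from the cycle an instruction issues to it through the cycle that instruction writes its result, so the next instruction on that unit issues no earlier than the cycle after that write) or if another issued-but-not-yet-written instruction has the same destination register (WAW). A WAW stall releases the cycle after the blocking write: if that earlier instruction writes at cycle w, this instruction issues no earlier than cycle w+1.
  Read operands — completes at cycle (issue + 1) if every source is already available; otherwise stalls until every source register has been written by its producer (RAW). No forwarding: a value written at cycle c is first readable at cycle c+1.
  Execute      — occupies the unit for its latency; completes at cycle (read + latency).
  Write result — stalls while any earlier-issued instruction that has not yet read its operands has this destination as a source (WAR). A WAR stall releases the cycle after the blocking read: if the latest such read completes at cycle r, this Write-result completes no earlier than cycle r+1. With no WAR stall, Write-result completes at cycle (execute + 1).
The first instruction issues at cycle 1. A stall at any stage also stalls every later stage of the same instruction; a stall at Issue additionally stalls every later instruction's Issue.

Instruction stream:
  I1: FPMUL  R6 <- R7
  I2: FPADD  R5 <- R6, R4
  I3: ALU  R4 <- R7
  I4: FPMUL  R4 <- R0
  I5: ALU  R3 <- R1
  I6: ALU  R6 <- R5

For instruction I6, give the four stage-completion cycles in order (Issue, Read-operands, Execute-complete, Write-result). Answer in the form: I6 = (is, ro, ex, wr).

I6 = (16, 17, 18, 19)

t=1  I1 dispatched to FPMUL
t=2  I1 operands ready, I2 dispatched to FPADD
t=3  I3 dispatched to ALU
t=4  I3 operands ready
t=5  I3 complete
t=7  I1 complete
t=8  R6←I1
t=9  I2 operands ready
t=10  R4←I3
t=11  I4 dispatched to FPMUL
t=12  I2 complete, I4 operands ready, I5 dispatched to ALU
t=13  R5←I2, I5 operands ready
t=14  I5 complete
t=15  R3←I5
t=16  I6 dispatched to ALU
t=17  I4 complete, I6 operands ready
t=18  R4←I4, I6 complete
t=19  R6←I6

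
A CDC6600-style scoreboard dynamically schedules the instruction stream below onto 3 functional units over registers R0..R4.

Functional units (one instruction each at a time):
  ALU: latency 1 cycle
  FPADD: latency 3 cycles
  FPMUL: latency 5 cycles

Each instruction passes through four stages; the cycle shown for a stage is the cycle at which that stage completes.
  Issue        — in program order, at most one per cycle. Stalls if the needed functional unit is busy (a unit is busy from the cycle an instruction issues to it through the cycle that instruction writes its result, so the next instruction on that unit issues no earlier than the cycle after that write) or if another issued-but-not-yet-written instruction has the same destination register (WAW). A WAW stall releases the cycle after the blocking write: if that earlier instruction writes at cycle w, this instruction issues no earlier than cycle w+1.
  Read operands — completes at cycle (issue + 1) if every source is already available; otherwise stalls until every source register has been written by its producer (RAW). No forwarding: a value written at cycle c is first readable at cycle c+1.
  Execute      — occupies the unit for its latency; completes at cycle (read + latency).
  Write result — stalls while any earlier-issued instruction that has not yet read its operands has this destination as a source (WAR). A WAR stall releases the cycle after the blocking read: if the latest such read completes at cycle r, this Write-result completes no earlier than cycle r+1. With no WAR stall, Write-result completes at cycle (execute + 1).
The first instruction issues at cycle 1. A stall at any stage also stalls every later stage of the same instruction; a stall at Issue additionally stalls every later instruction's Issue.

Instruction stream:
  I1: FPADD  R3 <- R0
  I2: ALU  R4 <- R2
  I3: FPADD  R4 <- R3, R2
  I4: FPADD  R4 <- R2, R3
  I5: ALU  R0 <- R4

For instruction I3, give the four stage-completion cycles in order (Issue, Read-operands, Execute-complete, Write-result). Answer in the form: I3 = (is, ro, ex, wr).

I3 = (7, 8, 11, 12)

I1: IS=1 RO=2 EX=5 WR=6
I2: IS=2 RO=3 EX=4 WR=5
I3: IS=7 RO=8 EX=11 WR=12  [struct: FPADD busy until I1 writes@6]
I4: IS=13 RO=14 EX=17 WR=18  [struct: FPADD busy until I3 writes@12]
I5: IS=14 RO=19 EX=20 WR=21  [RAW R4: wait I4 write@18]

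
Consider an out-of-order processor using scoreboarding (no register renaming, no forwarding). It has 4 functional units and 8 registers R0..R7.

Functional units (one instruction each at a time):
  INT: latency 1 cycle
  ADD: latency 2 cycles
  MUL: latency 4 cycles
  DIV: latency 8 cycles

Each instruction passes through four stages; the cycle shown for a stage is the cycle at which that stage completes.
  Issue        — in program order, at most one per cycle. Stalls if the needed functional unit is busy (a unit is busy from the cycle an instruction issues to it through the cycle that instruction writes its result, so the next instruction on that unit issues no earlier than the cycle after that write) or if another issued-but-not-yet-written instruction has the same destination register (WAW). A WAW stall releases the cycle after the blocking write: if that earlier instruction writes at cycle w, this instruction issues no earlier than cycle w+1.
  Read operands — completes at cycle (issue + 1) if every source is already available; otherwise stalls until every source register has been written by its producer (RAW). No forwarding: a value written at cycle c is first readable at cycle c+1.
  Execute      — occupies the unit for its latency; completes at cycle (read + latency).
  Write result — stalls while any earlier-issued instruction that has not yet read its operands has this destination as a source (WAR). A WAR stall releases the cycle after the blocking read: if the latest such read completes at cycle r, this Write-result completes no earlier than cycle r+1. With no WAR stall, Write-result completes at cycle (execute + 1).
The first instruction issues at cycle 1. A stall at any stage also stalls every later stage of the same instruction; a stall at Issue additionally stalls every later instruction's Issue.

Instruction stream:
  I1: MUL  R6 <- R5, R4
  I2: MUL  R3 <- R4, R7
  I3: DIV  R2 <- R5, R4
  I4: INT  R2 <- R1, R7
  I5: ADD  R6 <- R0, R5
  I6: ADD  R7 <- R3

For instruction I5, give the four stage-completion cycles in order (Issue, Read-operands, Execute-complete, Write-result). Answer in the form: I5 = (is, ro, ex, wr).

  I1 | 1 | 2 | 6 | 7
  I2 | 8 | 9 | 13 | 14   struct: MUL busy until I1 writes@7
  I3 | 9 | 10 | 18 | 19
  I4 | 20 | 21 | 22 | 23   WAW R2: wait I3 write@19
  I5 | 21 | 22 | 24 | 25
  I6 | 26 | 27 | 29 | 30   struct: ADD busy until I5 writes@25

I5 = (21, 22, 24, 25)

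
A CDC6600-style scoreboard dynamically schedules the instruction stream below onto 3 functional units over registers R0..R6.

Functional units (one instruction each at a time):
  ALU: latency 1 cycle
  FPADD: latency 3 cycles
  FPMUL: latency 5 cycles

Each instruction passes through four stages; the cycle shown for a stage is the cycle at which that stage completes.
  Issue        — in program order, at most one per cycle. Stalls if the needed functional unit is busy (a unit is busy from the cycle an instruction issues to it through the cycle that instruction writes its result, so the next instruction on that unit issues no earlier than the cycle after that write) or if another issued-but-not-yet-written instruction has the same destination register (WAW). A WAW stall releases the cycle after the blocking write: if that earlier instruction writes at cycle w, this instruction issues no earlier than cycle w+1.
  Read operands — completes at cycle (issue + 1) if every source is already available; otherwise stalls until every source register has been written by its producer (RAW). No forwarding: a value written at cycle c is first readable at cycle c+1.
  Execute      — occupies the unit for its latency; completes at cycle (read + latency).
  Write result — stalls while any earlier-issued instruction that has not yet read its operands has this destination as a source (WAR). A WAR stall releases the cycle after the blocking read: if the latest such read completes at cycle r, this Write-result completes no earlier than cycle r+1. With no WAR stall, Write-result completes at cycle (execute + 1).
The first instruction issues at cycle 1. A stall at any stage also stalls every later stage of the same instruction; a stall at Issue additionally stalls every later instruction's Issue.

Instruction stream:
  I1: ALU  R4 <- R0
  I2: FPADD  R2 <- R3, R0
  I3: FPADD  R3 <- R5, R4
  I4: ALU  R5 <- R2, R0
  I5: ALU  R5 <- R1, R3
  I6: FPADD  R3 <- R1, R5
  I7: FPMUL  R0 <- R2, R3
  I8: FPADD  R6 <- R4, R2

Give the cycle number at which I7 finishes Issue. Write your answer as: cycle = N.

1) issue 1, read 2, done 3, write 4
2) issue 2, read 3, done 6, write 7
3) issue 8, read 9, done 12, write 13  <struct: FPADD busy until I2 writes@7>
4) issue 9, read 10, done 11, write 12
5) issue 13, read 14, done 15, write 16  <struct: ALU busy until I4 writes@12>
6) issue 14, read 17, done 20, write 21  <RAW R5: wait I5 write@16>
7) issue 15, read 22, done 27, write 28  <RAW R3: wait I6 write@21>
8) issue 22, read 23, done 26, write 27  <struct: FPADD busy until I6 writes@21>

cycle = 15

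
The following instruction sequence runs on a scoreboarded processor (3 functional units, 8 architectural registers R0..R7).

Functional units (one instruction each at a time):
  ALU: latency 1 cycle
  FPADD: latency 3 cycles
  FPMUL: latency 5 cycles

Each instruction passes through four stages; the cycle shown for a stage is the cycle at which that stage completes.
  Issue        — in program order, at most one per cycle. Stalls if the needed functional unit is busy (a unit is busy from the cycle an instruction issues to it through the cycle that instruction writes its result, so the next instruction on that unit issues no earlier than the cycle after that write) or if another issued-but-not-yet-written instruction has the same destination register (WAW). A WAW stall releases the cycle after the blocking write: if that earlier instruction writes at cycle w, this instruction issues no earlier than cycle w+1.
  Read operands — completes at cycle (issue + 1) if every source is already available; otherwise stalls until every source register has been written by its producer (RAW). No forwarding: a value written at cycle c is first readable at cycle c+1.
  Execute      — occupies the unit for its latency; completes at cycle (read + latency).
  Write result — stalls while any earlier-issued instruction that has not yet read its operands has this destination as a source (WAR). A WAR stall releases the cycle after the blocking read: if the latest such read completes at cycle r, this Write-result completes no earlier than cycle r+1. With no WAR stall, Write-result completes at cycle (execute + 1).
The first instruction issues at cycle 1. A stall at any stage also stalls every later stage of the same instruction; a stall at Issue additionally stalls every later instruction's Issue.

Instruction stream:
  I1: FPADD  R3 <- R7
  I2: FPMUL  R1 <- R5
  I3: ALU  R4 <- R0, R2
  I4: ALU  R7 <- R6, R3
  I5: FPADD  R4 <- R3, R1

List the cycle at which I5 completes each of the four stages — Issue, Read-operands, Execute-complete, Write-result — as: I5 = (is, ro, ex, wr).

cycle 1: I1→FPADD
cycle 2: I1 RO; I2→FPMUL
cycle 3: I2 RO; I3→ALU
cycle 4: I3 RO
cycle 5: I1 EX; I3 EX
cycle 6: I1 WR R3; I3 WR R4
cycle 7: I4→ALU
cycle 8: I2 EX; I4 RO; I5→FPADD
cycle 9: I2 WR R1; I4 EX
cycle 10: I4 WR R7; I5 RO
cycle 13: I5 EX
cycle 14: I5 WR R4

I5 = (8, 10, 13, 14)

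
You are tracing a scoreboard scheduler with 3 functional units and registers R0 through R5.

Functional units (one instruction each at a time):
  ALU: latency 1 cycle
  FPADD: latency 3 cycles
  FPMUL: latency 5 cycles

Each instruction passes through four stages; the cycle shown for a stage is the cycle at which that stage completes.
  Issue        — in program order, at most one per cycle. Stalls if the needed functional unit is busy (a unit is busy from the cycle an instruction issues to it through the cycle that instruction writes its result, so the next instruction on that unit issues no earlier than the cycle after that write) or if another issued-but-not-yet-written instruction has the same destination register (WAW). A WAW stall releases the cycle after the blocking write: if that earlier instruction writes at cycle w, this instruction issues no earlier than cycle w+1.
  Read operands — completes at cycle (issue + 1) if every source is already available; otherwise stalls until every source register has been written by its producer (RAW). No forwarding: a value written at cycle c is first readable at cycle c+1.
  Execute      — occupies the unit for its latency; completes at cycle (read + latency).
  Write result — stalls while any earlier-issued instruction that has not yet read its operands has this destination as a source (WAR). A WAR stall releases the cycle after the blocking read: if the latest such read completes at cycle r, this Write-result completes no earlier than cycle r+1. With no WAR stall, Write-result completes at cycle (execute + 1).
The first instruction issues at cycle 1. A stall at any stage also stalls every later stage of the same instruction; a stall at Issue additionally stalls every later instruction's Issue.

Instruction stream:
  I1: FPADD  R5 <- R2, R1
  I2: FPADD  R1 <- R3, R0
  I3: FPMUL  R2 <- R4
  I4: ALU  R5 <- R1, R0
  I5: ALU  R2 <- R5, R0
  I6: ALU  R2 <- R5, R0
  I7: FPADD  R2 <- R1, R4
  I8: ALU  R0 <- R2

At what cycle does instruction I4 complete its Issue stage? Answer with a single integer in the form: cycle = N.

cycle = 9

t=1  issue I1 (FPADD)
t=2  I1 read-ops
t=5  I1 finished on FPADD
t=6  I1→R5
t=7  issue I2 (FPADD)
t=8  I2 read-ops | issue I3 (FPMUL)
t=9  I3 read-ops | issue I4 (ALU)
t=11  I2 finished on FPADD
t=12  I2→R1
t=13  I4 read-ops
t=14  I3 finished on FPMUL | I4 finished on ALU
t=15  I3→R2 | I4→R5
t=16  issue I5 (ALU)
t=17  I5 read-ops
t=18  I5 finished on ALU
t=19  I5→R2
t=20  issue I6 (ALU)
t=21  I6 read-ops
t=22  I6 finished on ALU
t=23  I6→R2
t=24  issue I7 (FPADD)
t=25  I7 read-ops | issue I8 (ALU)
t=28  I7 finished on FPADD
t=29  I7→R2
t=30  I8 read-ops
t=31  I8 finished on ALU
t=32  I8→R0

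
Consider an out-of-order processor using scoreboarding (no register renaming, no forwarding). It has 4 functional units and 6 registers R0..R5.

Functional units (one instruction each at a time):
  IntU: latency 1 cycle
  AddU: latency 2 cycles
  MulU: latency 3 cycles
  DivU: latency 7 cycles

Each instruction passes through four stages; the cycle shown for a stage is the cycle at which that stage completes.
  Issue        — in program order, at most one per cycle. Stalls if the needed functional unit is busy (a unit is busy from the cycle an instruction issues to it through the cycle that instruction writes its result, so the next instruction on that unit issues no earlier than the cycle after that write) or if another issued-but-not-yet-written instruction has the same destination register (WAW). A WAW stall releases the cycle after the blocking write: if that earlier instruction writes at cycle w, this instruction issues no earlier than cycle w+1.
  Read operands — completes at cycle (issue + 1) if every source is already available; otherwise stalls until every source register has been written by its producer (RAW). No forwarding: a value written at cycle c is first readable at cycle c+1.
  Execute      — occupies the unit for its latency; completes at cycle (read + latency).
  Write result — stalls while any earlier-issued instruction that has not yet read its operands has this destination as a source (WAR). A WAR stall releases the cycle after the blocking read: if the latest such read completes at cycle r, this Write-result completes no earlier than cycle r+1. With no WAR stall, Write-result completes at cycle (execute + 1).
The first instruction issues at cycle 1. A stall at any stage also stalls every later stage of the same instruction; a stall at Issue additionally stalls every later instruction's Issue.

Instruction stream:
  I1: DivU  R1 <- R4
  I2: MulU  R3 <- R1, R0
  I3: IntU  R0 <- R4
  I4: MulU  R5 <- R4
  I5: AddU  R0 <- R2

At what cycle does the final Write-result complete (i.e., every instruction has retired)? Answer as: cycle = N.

cycle = 21

1) issue 1, read 2, done 9, write 10
2) issue 2, read 11, done 14, write 15  <RAW R1: wait I1 write@10>
3) issue 3, read 4, done 5, write 12  <WAR R0: wait I2 read@11>
4) issue 16, read 17, done 20, write 21  <struct: MulU busy until I2 writes@15>
5) issue 17, read 18, done 20, write 21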